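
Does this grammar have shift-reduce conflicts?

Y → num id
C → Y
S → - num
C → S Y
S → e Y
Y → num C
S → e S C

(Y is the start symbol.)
A shift-reduce conflict occurs when an LR(0) state has both:
  - a complete (reduce) item [A → α .] (dot at the end), and
  - a shift item [B → β . c γ] (dot before a terminal).

Augment with Y' → Y and build the canonical LR(0) collection (I0 = CLOSURE({[Y' → . Y]}), then GOTO on every symbol after a dot until no new states appear). It has 14 states:
  I0: { [Y → . num C], [Y → . num id], [Y' → . Y] }  — shift
  I1: { [Y' → Y .] }  — accept
  I2: { [C → . S Y], [C → . Y], [S → . - num], [S → . e S C], [S → . e Y], [Y → . num C], [Y → . num id], [Y → num . C], [Y → num . id] }  — shift
  I3: { [S → - . num] }  — shift
  I4: { [Y → num C .] }  — reduce
  I5: { [C → S . Y], [Y → . num C], [Y → . num id] }  — shift
  I6: { [C → Y .] }  — reduce
  I7: { [S → . - num], [S → . e S C], [S → . e Y], [S → e . S C], [S → e . Y], [Y → . num C], [Y → . num id] }  — shift
  I8: { [Y → num id .] }  — reduce
  I9: { [C → . S Y], [C → . Y], [S → . - num], [S → . e S C], [S → . e Y], [S → e S . C], [Y → . num C], [Y → . num id] }  — shift
  I10: { [S → e Y .] }  — reduce
  I11: { [S → e S C .] }  — reduce
  I12: { [C → S Y .] }  — reduce
  I13: { [S → - num .] }  — reduce

No state contains both a complete item and a shift item.

Answer: No shift-reduce conflicts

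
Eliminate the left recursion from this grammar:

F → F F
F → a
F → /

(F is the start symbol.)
F → a F'
F → / F'
F' → F F'
F' → ε

F is directly left-recursive. The standard transformation for
  A → A α₁ | ... | A α_m | β₁ | ... | β_n
is
  A  → β₁ A' | ... | β_n A'
  A' → α₁ A' | ... | α_m A' | ε

F → a becomes F → a F'
F → / becomes F → / F'
F → F F becomes F' → F F'
Add F' → ε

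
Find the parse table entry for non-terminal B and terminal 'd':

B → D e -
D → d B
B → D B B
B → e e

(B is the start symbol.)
To find M[B, 'd'], we find productions for B where 'd' is in the predict set (PREDICT(N → α) = (FIRST(α) \ {ε}) ∪ (FOLLOW(N) if α ⇒* ε)).

Relevant sets:
  FIRST(D) = { 'd' }

B → D e -: PREDICT = { 'd' }
  'd' is in predict set, so this production goes in M[B, 'd']
B → D B B: PREDICT = { 'd' }
  'd' is in predict set, so this production goes in M[B, 'd']
B → e e: PREDICT = { 'e' }

M[B, 'd'] = B → D e -, B → D B B  (a multiply-defined cell — the grammar is not LL(1))

Answer: B → D e -, B → D B B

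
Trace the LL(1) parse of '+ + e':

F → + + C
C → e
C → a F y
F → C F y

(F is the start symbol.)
LL(1) parsing maintains a stack (initially the start symbol over $) and the input. At each step: if the stack top is a terminal, match it against the current input token; if it is a non-terminal N, replace it with the RHS of M[N, lookahead] (the unique production whose predict set contains the lookahead).

Stack is shown with the top on the left.

Stack    Input    Action
------------------------
F $      + + e $  output F → + + C
+ + C $  + + e $  match '+'
+ C $    + e $    match '+'
C $      e $      output C → e
e $      e $      match 'e'
$        $        accept

The string is accepted.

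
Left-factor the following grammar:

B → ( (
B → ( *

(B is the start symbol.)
B → ( B'
B' → (
B' → *

Left-factoring transforms A → αβ₁ | αβ₂ into A → αA' and A' → β₁ | β₂
(α is the longest common prefix among the alternatives). Repeat until
no nonterminal has two alternatives with a common prefix.

Round 1: B has alternatives sharing prefix '('. Introduce B': B → ( B'
  Add: B' → (
  Add: B' → *

No remaining common prefixes — done.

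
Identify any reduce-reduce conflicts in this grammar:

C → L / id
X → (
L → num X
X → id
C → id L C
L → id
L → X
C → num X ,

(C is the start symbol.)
Yes — I5: [L → id .] vs [X → id .]; I11: [L → id .] vs [X → id .]

Augment with C' → C and build the canonical LR(0) collection (I0 = CLOSURE({[C' → . C]}), then GOTO on every symbol after a dot until no new states appear). It has 17 states:
  I0: { [C → . L / id], [C → . id L C], [C → . num X ,], [C' → . C], [L → . X], [L → . id], [L → . num X], [X → . (], [X → . id] }  — shift
  I1: { [X → ( .] }  — reduce
  I2: { [C' → C .] }  — accept
  I3: { [C → L . / id] }  — shift
  I4: { [L → X .] }  — reduce
  I5: { [C → id . L C], [L → . X], [L → . id], [L → . num X], [L → id .], [X → . (], [X → . id], [X → id .] }  — shift, 2 reduces
  I6: { [C → num . X ,], [L → num . X], [X → . (], [X → . id] }  — shift
  I7: { [C → num X . ,], [L → num X .] }  — shift, reduce
  I8: { [X → id .] }  — reduce
  I9: { [C → num X , .] }  — reduce
  I10: { [C → . L / id], [C → . id L C], [C → . num X ,], [C → id L . C], [L → . X], [L → . id], [L → . num X], [X → . (], [X → . id] }  — shift
  I11: { [L → id .], [X → id .] }  — 2 reduces
  I12: { [L → num . X], [X → . (], [X → . id] }  — shift
  I13: { [L → num X .] }  — reduce
  I14: { [C → id L C .] }  — reduce
  I15: { [C → L / . id] }  — shift
  I16: { [C → L / id .] }  — reduce

I5 contains complete items [L → id .], [X → id .] — reduce-reduce conflict.
I11 contains complete items [L → id .], [X → id .] — reduce-reduce conflict.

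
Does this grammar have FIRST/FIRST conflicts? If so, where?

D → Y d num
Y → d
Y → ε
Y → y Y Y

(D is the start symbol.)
A FIRST/FIRST conflict occurs when two productions N → α and N → β for the same non-terminal have FIRST(α) ∩ FIRST(β) ≠ ∅ (with ε ∈ FIRST of a nullable right-hand side, so two nullable alternatives also conflict).

Productions for Y:
  Y → d: FIRST = { 'd' }
  Y → ε: FIRST = { ε }
  Y → y Y Y: FIRST = { 'y' }
D has only one production, so no FIRST/FIRST conflict is possible there.

All alternatives of each non-terminal have pairwise disjoint FIRST sets.

Answer: No FIRST/FIRST conflicts.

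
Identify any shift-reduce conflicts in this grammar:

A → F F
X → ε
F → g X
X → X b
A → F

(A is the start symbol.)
A shift-reduce conflict occurs when an LR(0) state has both:
  - a complete (reduce) item [A → α .] (dot at the end), and
  - a shift item [B → β . c γ] (dot before a terminal).

Augment with A' → A and build the canonical LR(0) collection (I0 = CLOSURE({[A' → . A]}), then GOTO on every symbol after a dot until no new states appear). It has 7 states:
  I0: { [A → . F F], [A → . F], [A' → . A], [F → . g X] }  — shift
  I1: { [A' → A .] }  — accept
  I2: { [A → F . F], [A → F .], [F → . g X] }  — shift, reduce
  I3: { [F → g . X], [X → . X b], [X → .] }  — reduce
  I4: { [F → g X .], [X → X . b] }  — shift, reduce
  I5: { [X → X b .] }  — reduce
  I6: { [A → F F .] }  — reduce

I2 contains reduce item [A → F .] and shift item [F → . g X] — shift-reduce conflict.
I4 contains reduce item [F → g X .] and shift item [X → X . b] — shift-reduce conflict.

Answer: Yes — I2: [A → F .] vs [F → . g X]; I4: [F → g X .] vs [X → X . b]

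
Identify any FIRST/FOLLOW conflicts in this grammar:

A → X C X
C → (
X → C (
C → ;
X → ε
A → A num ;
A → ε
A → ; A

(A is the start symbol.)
Yes. A → A num ';' with FOLLOW(A) on { 'num' }; X → C '(' with FOLLOW(X) on { '(', ';' }

A FIRST/FOLLOW conflict occurs when a non-terminal N has a nullable alternative N → β (β ⇒* ε) and another alternative N → α with FIRST(α) ∩ FOLLOW(N) ≠ ∅: on such a lookahead the parser cannot decide between expanding α and letting N vanish via β.

Nullable non-terminals: A, X.
FIRST sets used below: FIRST(X) = { '(', ';', ε }, FIRST(C) = { '(', ';' }, FIRST(A) = { '(', ';', 'num', ε }

A: nullable alternative(s) A → ε; FOLLOW(A) = { $, 'num' }
  A → X C X: FIRST \ {ε} = { '(', ';' } — disjoint from FOLLOW(A)
  A → A num ;: FIRST \ {ε} = { '(', ';', 'num' } — overlaps FOLLOW(A) on { 'num' }: CONFLICT
  A → ε: FIRST \ {ε} = { } — this is the only nullable alternative, skip
  A → ; A: FIRST \ {ε} = { ';' } — disjoint from FOLLOW(A)

X: nullable alternative(s) X → ε; FOLLOW(X) = { $, '(', ';', 'num' }
  X → C (: FIRST \ {ε} = { '(', ';' } — overlaps FOLLOW(X) on { '(', ';' }: CONFLICT
  X → ε: FIRST \ {ε} = { } — this is the only nullable alternative, skip

C has no nullable alternative, so no FIRST/FOLLOW check is needed there.

So the grammar has 2 FIRST/FOLLOW conflicts (marked CONFLICT above).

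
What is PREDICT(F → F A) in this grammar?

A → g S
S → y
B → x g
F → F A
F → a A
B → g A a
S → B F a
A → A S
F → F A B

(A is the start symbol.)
PREDICT(F → F A) = (FIRST(RHS) \ {ε}) ∪ (FOLLOW(F) if ε ∈ FIRST(RHS), i.e. RHS ⇒* ε)
FIRST(F) = { 'a' }
FIRST(F A) = { 'a' }
ε ∉ FIRST(F A), so FOLLOW(F) is not added.
PREDICT(F → F A) = { 'a' }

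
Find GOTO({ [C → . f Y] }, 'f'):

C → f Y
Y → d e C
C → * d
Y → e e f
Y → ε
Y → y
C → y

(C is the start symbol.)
{ [C → f . Y], [Y → . d e C], [Y → . e e f], [Y → . y], [Y → .] }

GOTO(I, 'f') = CLOSURE({ [A → αX.β] : [A → α.Xβ] ∈ I, X = 'f' })

Items with dot before 'f', with the dot advanced:
  [C → . f Y] → [C → f . Y]
Closure of the advanced items:
  [C → f . Y] has the dot before Y: add [Y → . d e C], [Y → . e e f], [Y → .], [Y → . y]

GOTO = { [C → f . Y], [Y → . d e C], [Y → . e e f], [Y → . y], [Y → .] }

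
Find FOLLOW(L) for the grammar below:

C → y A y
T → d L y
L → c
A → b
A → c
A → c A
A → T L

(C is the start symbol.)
To compute FOLLOW(L), find every occurrence of L on a right-hand side N → α L β: add FIRST(β) \ {ε}, and if β is empty or nullable also add FOLLOW(N). Iterate to a fixed point.

In T → d L y: L is followed by y, add FIRST(y) \ {ε} = { 'y' }
In A → T L: L is at the end, add FOLLOW(A)

The FOLLOW sets referred to above (computed the same way, to a fixed point):
  FOLLOW(A) = { 'y' }

Taking the union: FOLLOW(L) = { 'y' }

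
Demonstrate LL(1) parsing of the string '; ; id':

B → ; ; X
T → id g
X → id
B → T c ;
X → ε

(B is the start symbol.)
LL(1) parsing maintains a stack (initially the start symbol over $) and the input. At each step: if the stack top is a terminal, match it against the current input token; if it is a non-terminal N, replace it with the RHS of M[N, lookahead] (the unique production whose predict set contains the lookahead).

Stack is shown with the top on the left.

Stack    Input     Action
-------------------------
B $      ; ; id $  output B → ; ; X
; ; X $  ; ; id $  match ';'
; X $    ; id $    match ';'
X $      id $      output X → id
id $     id $      match 'id'
$        $         accept

The string is accepted.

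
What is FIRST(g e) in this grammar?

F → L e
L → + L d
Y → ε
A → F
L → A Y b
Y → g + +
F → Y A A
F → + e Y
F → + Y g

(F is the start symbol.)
To compute FIRST(g e), process the symbols left to right:
Symbol g is a terminal. Add 'g' and stop.
FIRST(g e) = { 'g' }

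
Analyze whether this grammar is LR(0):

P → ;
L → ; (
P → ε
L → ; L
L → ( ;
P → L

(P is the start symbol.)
No. Shift-reduce conflict between [P → .] and [L → . ( ;]

Augment with P' → P and build the canonical LR(0) collection (I0 = CLOSURE({[P' → . P]}), then GOTO on every symbol after a dot until no new states appear). It has 9 states:
  I0: { [L → . ( ;], [L → . ; (], [L → . ; L], [P → . ;], [P → . L], [P → .], [P' → . P] }  — shift, reduce
  I1: { [L → ( . ;] }  — shift
  I2: { [L → . ( ;], [L → . ; (], [L → . ; L], [L → ; . (], [L → ; . L], [P → ; .] }  — shift, reduce
  I3: { [P → L .] }  — reduce
  I4: { [P' → P .] }  — accept
  I5: { [L → ( . ;], [L → ; ( .] }  — shift, reduce
  I6: { [L → . ( ;], [L → . ; (], [L → . ; L], [L → ; . (], [L → ; . L] }  — shift
  I7: { [L → ; L .] }  — reduce
  I8: { [L → ( ; .] }  — reduce

Conflict in state I0:
  Shift-reduce conflict between [P → .] and [L → . ( ;]
So the grammar is NOT LR(0).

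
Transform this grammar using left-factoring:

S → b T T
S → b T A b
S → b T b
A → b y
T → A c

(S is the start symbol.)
Left-factoring transforms A → αβ₁ | αβ₂ into A → αA' and A' → β₁ | β₂
(α is the longest common prefix among the alternatives). Repeat until
no nonterminal has two alternatives with a common prefix.

Round 1: S has alternatives sharing prefix 'b T'. Introduce S': S → b T S'
  Add: S' → T
  Add: S' → A b
  Add: S' → b

No remaining common prefixes — done.

Resulting grammar:
S → b T S'
S' → T
S' → A b
S' → b
A → b y
T → A c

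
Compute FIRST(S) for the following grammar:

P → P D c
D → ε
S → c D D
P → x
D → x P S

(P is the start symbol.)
From S → c D D:
  - c is a terminal: add 'c' and stop

Collecting: FIRST(S) = { 'c' }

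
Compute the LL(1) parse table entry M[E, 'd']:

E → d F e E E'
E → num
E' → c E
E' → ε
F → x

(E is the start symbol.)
To find M[E, 'd'], we find productions for E where 'd' is in the predict set (PREDICT(N → α) = (FIRST(α) \ {ε}) ∪ (FOLLOW(N) if α ⇒* ε)).

E → d F e E E': PREDICT = { 'd' }
  'd' is in predict set, so this production goes in M[E, 'd']
E → num: PREDICT = { 'num' }

M[E, 'd'] = E → d F e E E'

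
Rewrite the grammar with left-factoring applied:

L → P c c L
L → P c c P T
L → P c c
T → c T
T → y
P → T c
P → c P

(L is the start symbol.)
Left-factoring transforms A → αβ₁ | αβ₂ into A → αA' and A' → β₁ | β₂
(α is the longest common prefix among the alternatives). Repeat until
no nonterminal has two alternatives with a common prefix.

Round 1: L has alternatives sharing prefix 'P c c'. Introduce L': L → P c c L'
  Add: L' → L
  Add: L' → P T
  Add: L' → ε

No remaining common prefixes — done.

Resulting grammar:
L → P c c L'
L' → L
L' → P T
L' → ε
T → c T
T → y
P → T c
P → c P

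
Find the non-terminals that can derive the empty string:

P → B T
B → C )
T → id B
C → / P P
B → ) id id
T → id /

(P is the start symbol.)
None

There are no ε-productions, so no non-terminal can derive ε.
No non-terminals are nullable.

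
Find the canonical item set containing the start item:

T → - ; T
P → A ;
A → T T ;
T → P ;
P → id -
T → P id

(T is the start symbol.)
First, augment the grammar with T' → T
I₀ = CLOSURE({ [T' → . T] }):
  [T' → . T] has the dot before T: add [T → . - ; T], [T → . P ;], [T → . P id]
  [T → . P ;] has the dot before P: add [P → . A ;], [P → . id -]
  [P → . A ;] has the dot before A: add [A → . T T ;]
No further items can be added.

I₀ = { [A → . T T ;], [P → . A ;], [P → . id -], [T → . - ; T], [T → . P ;], [T → . P id], [T' → . T] }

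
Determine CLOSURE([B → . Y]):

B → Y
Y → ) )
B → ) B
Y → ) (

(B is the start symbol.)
{ [B → . Y], [Y → . ) (], [Y → . ) )] }

To compute CLOSURE, for each item [A → α.Bβ] where B is a non-terminal, add [B → .γ] for all productions B → γ; repeat for the newly added items until nothing changes.

Start with: [B → . Y]
  [B → . Y] has the dot before Y: add [Y → . ) )], [Y → . ) (]
No further items can be added.

CLOSURE = { [B → . Y], [Y → . ) (], [Y → . ) )] }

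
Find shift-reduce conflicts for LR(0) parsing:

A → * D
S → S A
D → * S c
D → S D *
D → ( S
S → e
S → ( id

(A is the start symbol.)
A shift-reduce conflict occurs when an LR(0) state has both:
  - a complete (reduce) item [A → α .] (dot at the end), and
  - a shift item [B → β . c γ] (dot before a terminal).

Augment with A' → A and build the canonical LR(0) collection (I0 = CLOSURE({[A' → . A]}), then GOTO on every symbol after a dot until no new states appear). It has 18 states:
  I0: { [A → . * D], [A' → . A] }  — shift
  I1: { [A → * . D], [D → . ( S], [D → . * S c], [D → . S D *], [S → . ( id], [S → . S A], [S → . e] }  — shift
  I2: { [A' → A .] }  — accept
  I3: { [D → ( . S], [S → ( . id], [S → . ( id], [S → . S A], [S → . e] }  — shift
  I4: { [D → * . S c], [S → . ( id], [S → . S A], [S → . e] }  — shift
  I5: { [A → * D .] }  — reduce
  I6: { [A → . * D], [D → . ( S], [D → . * S c], [D → . S D *], [D → S . D *], [S → . ( id], [S → . S A], [S → . e], [S → S . A] }  — shift
  I7: { [S → e .] }  — reduce
  I8: { [A → * . D], [D → * . S c], [D → . ( S], [D → . * S c], [D → . S D *], [S → . ( id], [S → . S A], [S → . e] }  — shift
  I9: { [S → S A .] }  — reduce
  I10: { [D → S D . *] }  — shift
  I11: { [D → S D * .] }  — reduce
  I12: { [A → . * D], [D → * S . c], [D → . ( S], [D → . * S c], [D → . S D *], [D → S . D *], [S → . ( id], [S → . S A], [S → . e], [S → S . A] }  — shift
  I13: { [D → * S c .] }  — reduce
  I14: { [S → ( . id] }  — shift
  I15: { [A → . * D], [D → * S . c], [S → S . A] }  — shift
  I16: { [S → ( id .] }  — reduce
  I17: { [A → . * D], [D → ( S .], [S → S . A] }  — shift, reduce

I17 contains reduce item [D → ( S .] and shift item [A → . * D] — shift-reduce conflict.

Answer: Yes — I17: [D → ( S .] vs [A → . * D]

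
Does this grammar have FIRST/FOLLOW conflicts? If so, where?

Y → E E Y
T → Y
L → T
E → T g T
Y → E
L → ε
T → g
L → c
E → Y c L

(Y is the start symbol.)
Yes. L → T with FOLLOW(L) on { 'g' }; L → c with FOLLOW(L) on { 'c' }

A FIRST/FOLLOW conflict occurs when a non-terminal N has a nullable alternative N → β (β ⇒* ε) and another alternative N → α with FIRST(α) ∩ FOLLOW(N) ≠ ∅: on such a lookahead the parser cannot decide between expanding α and letting N vanish via β.

Nullable non-terminals: L.
FIRST sets used below: FIRST(T) = { 'g' }

L: nullable alternative(s) L → ε; FOLLOW(L) = { $, 'c', 'g' }
  L → T: FIRST \ {ε} = { 'g' } — overlaps FOLLOW(L) on { 'g' }: CONFLICT
  L → ε: FIRST \ {ε} = { } — this is the only nullable alternative, skip
  L → c: FIRST \ {ε} = { 'c' } — overlaps FOLLOW(L) on { 'c' }: CONFLICT

E, T, Y have no nullable alternative, so no FIRST/FOLLOW check is needed there.

So the grammar has 2 FIRST/FOLLOW conflicts (marked CONFLICT above).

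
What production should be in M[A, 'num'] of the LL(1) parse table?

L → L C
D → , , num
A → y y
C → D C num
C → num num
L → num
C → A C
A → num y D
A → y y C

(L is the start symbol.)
A → num y D

To find M[A, 'num'], we find productions for A where 'num' is in the predict set (PREDICT(N → α) = (FIRST(α) \ {ε}) ∪ (FOLLOW(N) if α ⇒* ε)).

A → y y: PREDICT = { 'y' }
A → num y D: PREDICT = { 'num' }
  'num' is in predict set, so this production goes in M[A, 'num']
A → y y C: PREDICT = { 'y' }

M[A, 'num'] = A → num y D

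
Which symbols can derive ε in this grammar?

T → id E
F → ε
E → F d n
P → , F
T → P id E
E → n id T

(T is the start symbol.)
ε-productions: F → ε
So F is immediately nullable.
No further non-terminal can be added: every production for the remaining non-terminals contains a terminal or a non-nullable non-terminal.
Nullable = { 'F' }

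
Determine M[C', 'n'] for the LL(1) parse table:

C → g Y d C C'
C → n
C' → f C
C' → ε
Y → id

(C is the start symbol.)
To find M[C', 'n'], we find productions for C' where 'n' is in the predict set (PREDICT(N → α) = (FIRST(α) \ {ε}) ∪ (FOLLOW(N) if α ⇒* ε)).

Relevant sets:
  FOLLOW(C') = { $, 'f' }

C' → f C: PREDICT = { 'f' }
C' → ε: PREDICT = { $, 'f' }

M[C', 'n'] is empty (no production applies)

Answer: Empty (error entry)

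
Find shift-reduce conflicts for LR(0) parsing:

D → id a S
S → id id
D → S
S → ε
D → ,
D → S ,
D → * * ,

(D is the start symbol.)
Yes — I0: [S → .] vs [D → . * * ,]; I4: [D → S .] vs [D → S . ,]; I6: [S → .] vs [S → . id id]

A shift-reduce conflict occurs when an LR(0) state has both:
  - a complete (reduce) item [A → α .] (dot at the end), and
  - a shift item [B → β . c γ] (dot before a terminal).

Augment with D' → D and build the canonical LR(0) collection (I0 = CLOSURE({[D' → . D]}), then GOTO on every symbol after a dot until no new states appear). It has 13 states:
  I0: { [D → . * * ,], [D → . ,], [D → . S ,], [D → . S], [D → . id a S], [D' → . D], [S → . id id], [S → .] }  — shift, reduce
  I1: { [D → * . * ,] }  — shift
  I2: { [D → , .] }  — reduce
  I3: { [D' → D .] }  — accept
  I4: { [D → S . ,], [D → S .] }  — shift, reduce
  I5: { [D → id . a S], [S → id . id] }  — shift
  I6: { [D → id a . S], [S → . id id], [S → .] }  — shift, reduce
  I7: { [S → id id .] }  — reduce
  I8: { [D → id a S .] }  — reduce
  I9: { [S → id . id] }  — shift
  I10: { [D → S , .] }  — reduce
  I11: { [D → * * . ,] }  — shift
  I12: { [D → * * , .] }  — reduce

I0 contains reduce item [S → .] and shift items [D → . * * ,], [D → . ,], [D → . id a S], [S → . id id] — shift-reduce conflict.
I4 contains reduce item [D → S .] and shift item [D → S . ,] — shift-reduce conflict.
I6 contains reduce item [S → .] and shift item [S → . id id] — shift-reduce conflict.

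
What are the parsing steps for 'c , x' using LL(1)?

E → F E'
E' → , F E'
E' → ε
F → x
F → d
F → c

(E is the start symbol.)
Stack is shown with the top on the left.

Stack     Input    Action
-------------------------
E $       c , x $  output E → F E'
F E' $    c , x $  output F → c
c E' $    c , x $  match 'c'
E' $      , x $    output E' → , F E'
, F E' $  , x $    match ','
F E' $    x $      output F → x
x E' $    x $      match 'x'
E' $      $        output E' → ε
$         $        accept

The string is accepted.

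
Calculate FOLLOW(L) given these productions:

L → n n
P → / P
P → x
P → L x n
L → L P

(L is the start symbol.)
L is the start symbol, so $ ∈ FOLLOW(L).
In P → L x n: L is followed by x n, add FIRST(x n) \ {ε} = { 'x' }
In L → L P: L is followed by P, add FIRST(P) \ {ε} = { '/', 'n', 'x' }

Taking the union: FOLLOW(L) = { $, '/', 'n', 'x' }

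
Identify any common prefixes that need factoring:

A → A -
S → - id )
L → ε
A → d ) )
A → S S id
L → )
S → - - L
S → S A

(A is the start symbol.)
Left-factoring is needed when two productions for the same non-terminal
share a common prefix on the right-hand side.

Productions for A:
  A → A -
  A → d ) )
  A → S S id
Productions for S:
  S → - id )
  S → - - L
  S → S A
Productions for L:
  L → ε
  L → )

Found common prefix '-' in productions for S

Answer: Yes, S has productions with common prefix '-'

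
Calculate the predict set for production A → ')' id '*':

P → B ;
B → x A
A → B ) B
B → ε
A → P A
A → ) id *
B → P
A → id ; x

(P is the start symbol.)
PREDICT(A → ')' id '*') = (FIRST(RHS) \ {ε}) ∪ (FOLLOW(A) if ε ∈ FIRST(RHS), i.e. RHS ⇒* ε)
FIRST(')' id '*') = { ')' }
ε ∉ FIRST(')' id '*'), so FOLLOW(A) is not added.
PREDICT(A → ')' id '*') = { ')' }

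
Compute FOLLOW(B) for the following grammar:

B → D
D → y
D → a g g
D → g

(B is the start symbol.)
{ $ }

To compute FOLLOW(B), find every occurrence of B on a right-hand side N → α B β: add FIRST(β) \ {ε}, and if β is empty or nullable also add FOLLOW(N). Iterate to a fixed point.

B is the start symbol, so $ ∈ FOLLOW(B).
B does not occur on any right-hand side.

Taking the union: FOLLOW(B) = { $ }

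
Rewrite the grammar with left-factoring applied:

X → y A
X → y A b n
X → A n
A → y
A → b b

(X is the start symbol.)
X → y A X'
X' → ε
X' → b n
X → A n
A → y
A → b b

Left-factoring transforms A → αβ₁ | αβ₂ into A → αA' and A' → β₁ | β₂
(α is the longest common prefix among the alternatives). Repeat until
no nonterminal has two alternatives with a common prefix.

Round 1: X has alternatives sharing prefix 'y A'. Introduce X': X → y A X'
  Add: X' → ε
  Add: X' → b n

No remaining common prefixes — done.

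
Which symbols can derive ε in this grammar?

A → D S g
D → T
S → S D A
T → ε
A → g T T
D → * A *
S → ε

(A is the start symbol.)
A non-terminal is nullable if it can derive ε (the empty string): either it has an ε-production, or it has a production whose right-hand side consists entirely of nullable non-terminals.

ε-productions: T → ε, S → ε
So T, S are immediately nullable.
D → T: every symbol on the right is nullable, so D is nullable too.
No further non-terminal can be added: every production for the remaining non-terminals contains a terminal or a non-nullable non-terminal.
Nullable = { 'D', 'S', 'T' }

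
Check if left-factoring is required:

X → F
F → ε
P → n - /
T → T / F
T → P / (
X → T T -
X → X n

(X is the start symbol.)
No, left-factoring is not needed

Left-factoring is needed when two productions for the same non-terminal
share a common prefix on the right-hand side.

Productions for X:
  X → F
  X → T T -
  X → X n
Productions for T:
  T → T / F
  T → P / (

No common prefixes found.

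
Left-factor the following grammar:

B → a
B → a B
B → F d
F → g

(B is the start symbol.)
B → a B'
B' → ε
B' → B
B → F d
F → g

Left-factoring transforms A → αβ₁ | αβ₂ into A → αA' and A' → β₁ | β₂
(α is the longest common prefix among the alternatives). Repeat until
no nonterminal has two alternatives with a common prefix.

Round 1: B has alternatives sharing prefix 'a'. Introduce B': B → a B'
  Add: B' → ε
  Add: B' → B

No remaining common prefixes — done.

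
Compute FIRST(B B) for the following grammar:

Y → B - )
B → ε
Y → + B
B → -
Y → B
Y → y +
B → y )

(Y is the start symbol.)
{ '-', 'y', ε }

FIRST sets of the non-terminals involved (from the grammar, by fixed-point iteration):
  FIRST(B) = { '-', 'y', ε }

To compute FIRST(B B), process the symbols left to right:
Symbol B is a non-terminal. Add FIRST(B) \ {ε} = { '-', 'y' }
B is nullable (ε ∈ FIRST(B)), continue to the next symbol.
Symbol B is a non-terminal. Add FIRST(B) \ {ε} = { '-', 'y' }
B is nullable (ε ∈ FIRST(B)), continue to the next symbol.
All symbols are nullable, so ε is in the result.
FIRST(B B) = { '-', 'y', ε }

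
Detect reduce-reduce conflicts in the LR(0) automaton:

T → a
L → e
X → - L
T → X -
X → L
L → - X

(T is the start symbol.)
Augment with T' → T and build the canonical LR(0) collection (I0 = CLOSURE({[T' → . T]}), then GOTO on every symbol after a dot until no new states appear). It has 10 states:
  I0: { [L → . - X], [L → . e], [T → . X -], [T → . a], [T' → . T], [X → . - L], [X → . L] }  — shift
  I1: { [L → - . X], [L → . - X], [L → . e], [X → - . L], [X → . - L], [X → . L] }  — shift
  I2: { [X → L .] }  — reduce
  I3: { [T' → T .] }  — accept
  I4: { [T → X . -] }  — shift
  I5: { [T → a .] }  — reduce
  I6: { [L → e .] }  — reduce
  I7: { [T → X - .] }  — reduce
  I8: { [X → - L .], [X → L .] }  — 2 reduces
  I9: { [L → - X .] }  — reduce

I8 contains complete items [X → - L .], [X → L .] — reduce-reduce conflict.

Answer: Yes — I8: [X → - L .] vs [X → L .]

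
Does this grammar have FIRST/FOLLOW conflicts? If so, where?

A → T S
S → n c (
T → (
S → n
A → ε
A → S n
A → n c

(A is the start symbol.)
No FIRST/FOLLOW conflicts.

A FIRST/FOLLOW conflict occurs when a non-terminal N has a nullable alternative N → β (β ⇒* ε) and another alternative N → α with FIRST(α) ∩ FOLLOW(N) ≠ ∅: on such a lookahead the parser cannot decide between expanding α and letting N vanish via β.

Nullable non-terminals: A.
FIRST sets used below: FIRST(T) = { '(' }, FIRST(S) = { 'n' }

A: nullable alternative(s) A → ε; FOLLOW(A) = { $ }
  A → T S: FIRST \ {ε} = { '(' } — disjoint from FOLLOW(A)
  A → ε: FIRST \ {ε} = { } — this is the only nullable alternative, skip
  A → S n: FIRST \ {ε} = { 'n' } — disjoint from FOLLOW(A)
  A → n c: FIRST \ {ε} = { 'n' } — disjoint from FOLLOW(A)

S, T have no nullable alternative, so no FIRST/FOLLOW check is needed there.

No FIRST/FOLLOW conflicts found.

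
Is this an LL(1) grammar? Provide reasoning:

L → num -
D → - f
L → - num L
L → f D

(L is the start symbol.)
Yes, the grammar is LL(1).

For L:
  PREDICT(L → num '-') = { 'num' }
  PREDICT(L → '-' num L) = { '-' }
  PREDICT(L → f D) = { 'f' }
D has a single production, so nothing to check there.

All predict sets are disjoint. The grammar IS LL(1).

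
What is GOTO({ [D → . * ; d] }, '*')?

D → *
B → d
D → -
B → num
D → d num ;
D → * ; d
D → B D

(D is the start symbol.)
{ [D → * . ; d] }

GOTO(I, '*') = CLOSURE({ [A → αX.β] : [A → α.Xβ] ∈ I, X = '*' })

Items with dot before '*', with the dot advanced:
  [D → . * ; d] → [D → * . ; d]
Closure adds nothing (no advanced item has the dot before a non-terminal).

GOTO = { [D → * . ; d] }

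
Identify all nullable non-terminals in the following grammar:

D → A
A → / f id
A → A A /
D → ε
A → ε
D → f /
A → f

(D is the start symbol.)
ε-productions: D → ε, A → ε
So D, A are immediately nullable.
Every non-terminal is now nullable.
Nullable = { 'A', 'D' }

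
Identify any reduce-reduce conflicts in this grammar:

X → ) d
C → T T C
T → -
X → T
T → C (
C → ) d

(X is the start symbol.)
Yes — I11: [C → ) d .] vs [X → ) d .]

A reduce-reduce conflict occurs when an LR(0) state has two complete items [A → α .] and [B → β .] — both call for a reduction, and with no lookahead the parser cannot choose between them.

Augment with X' → X and build the canonical LR(0) collection (I0 = CLOSURE({[X' → . X]}), then GOTO on every symbol after a dot until no new states appear). It has 12 states:
  I0: { [C → . ) d], [C → . T T C], [T → . -], [T → . C (], [X → . ) d], [X → . T], [X' → . X] }  — shift
  I1: { [C → ) . d], [X → ) . d] }  — shift
  I2: { [T → - .] }  — reduce
  I3: { [T → C . (] }  — shift
  I4: { [C → . ) d], [C → . T T C], [C → T . T C], [T → . -], [T → . C (], [X → T .] }  — shift, reduce
  I5: { [X' → X .] }  — accept
  I6: { [C → ) . d] }  — shift
  I7: { [C → . ) d], [C → . T T C], [C → T . T C], [C → T T . C], [T → . -], [T → . C (] }  — shift
  I8: { [C → T T C .], [T → C . (] }  — shift, reduce
  I9: { [T → C ( .] }  — reduce
  I10: { [C → ) d .] }  — reduce
  I11: { [C → ) d .], [X → ) d .] }  — 2 reduces

I11 contains complete items [C → ) d .], [X → ) d .] — reduce-reduce conflict.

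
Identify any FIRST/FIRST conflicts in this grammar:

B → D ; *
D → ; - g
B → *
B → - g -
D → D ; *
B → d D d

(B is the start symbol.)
FIRST sets of the non-terminals at (or reachable through a nullable prefix from) the front of some alternative:
  FIRST(D) = { ';' }

Productions for B:
  B → D ; *: FIRST = { ';' }
  B → *: FIRST = { '*' }
  B → - g -: FIRST = { '-' }
  B → d D d: FIRST = { 'd' }
Productions for D:
  D → ; - g: FIRST = { ';' }
  D → D ; *: FIRST = { ';' }

Conflict for D: D → ; - g and D → D ; *
  Overlap: { ';' }

Answer: Yes. D → ';' '-' g / D → D ';' '*' on { ';' }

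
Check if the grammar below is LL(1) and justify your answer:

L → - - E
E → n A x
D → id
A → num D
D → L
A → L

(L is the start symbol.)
A grammar is LL(1) if for each non-terminal N with multiple productions, the predict sets of those productions are pairwise disjoint, where PREDICT(N → α) = (FIRST(α) \ {ε}) ∪ (FOLLOW(N) if α ⇒* ε).

Relevant sets:
  FIRST(L) = { '-' }

For D:
  PREDICT(D → id) = { 'id' }
  PREDICT(D → L) = { '-' }
For A:
  PREDICT(A → num D) = { 'num' }
  PREDICT(A → L) = { '-' }
L, E have a single production, so nothing to check there.

All predict sets are disjoint. The grammar IS LL(1).

Answer: Yes, the grammar is LL(1).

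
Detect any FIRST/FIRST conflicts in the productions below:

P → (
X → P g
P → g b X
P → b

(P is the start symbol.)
A FIRST/FIRST conflict occurs when two productions N → α and N → β for the same non-terminal have FIRST(α) ∩ FIRST(β) ≠ ∅ (with ε ∈ FIRST of a nullable right-hand side, so two nullable alternatives also conflict).

Productions for P:
  P → (: FIRST = { '(' }
  P → g b X: FIRST = { 'g' }
  P → b: FIRST = { 'b' }
X has only one production, so no FIRST/FIRST conflict is possible there.

All alternatives of each non-terminal have pairwise disjoint FIRST sets.

Answer: No FIRST/FIRST conflicts.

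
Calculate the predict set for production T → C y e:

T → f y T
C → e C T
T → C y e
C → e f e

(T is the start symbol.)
PREDICT(T → C y e) = (FIRST(RHS) \ {ε}) ∪ (FOLLOW(T) if ε ∈ FIRST(RHS), i.e. RHS ⇒* ε)
FIRST(C) = { 'e' }
FIRST(C y e) = { 'e' }
ε ∉ FIRST(C y e), so FOLLOW(T) is not added.
PREDICT(T → C y e) = { 'e' }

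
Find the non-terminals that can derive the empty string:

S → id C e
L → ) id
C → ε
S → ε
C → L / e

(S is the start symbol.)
ε-productions: C → ε, S → ε
So C, S are immediately nullable.
No further non-terminal can be added: every production for the remaining non-terminals contains a terminal or a non-nullable non-terminal.
Nullable = { 'C', 'S' }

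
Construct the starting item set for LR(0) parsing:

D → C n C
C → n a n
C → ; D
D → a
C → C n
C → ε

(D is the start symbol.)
First, augment the grammar with D' → D
I₀ = CLOSURE({ [D' → . D] }):
  [D' → . D] has the dot before D: add [D → . C n C], [D → . a]
  [D → . C n C] has the dot before C: add [C → . n a n], [C → . ; D], [C → . C n], [C → .]
No further items can be added.

I₀ = { [C → . ; D], [C → . C n], [C → . n a n], [C → .], [D → . C n C], [D → . a], [D' → . D] }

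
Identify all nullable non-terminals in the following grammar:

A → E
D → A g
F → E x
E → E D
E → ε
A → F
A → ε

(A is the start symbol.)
{ 'A', 'E' }

A non-terminal is nullable if it can derive ε (the empty string): either it has an ε-production, or it has a production whose right-hand side consists entirely of nullable non-terminals.

ε-productions: E → ε, A → ε
So E, A are immediately nullable.
No further non-terminal can be added: every production for the remaining non-terminals contains a terminal or a non-nullable non-terminal.
Nullable = { 'A', 'E' }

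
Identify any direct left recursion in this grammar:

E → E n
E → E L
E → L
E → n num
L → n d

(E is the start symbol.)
Yes, E is left-recursive

Direct left recursion occurs when N → N α for some non-terminal N (the right-hand side begins with the left-hand side itself).

E → E n: LEFT RECURSIVE (starts with E)
E → E L: LEFT RECURSIVE (starts with E)
E → L: starts with L
E → n num: starts with n
L → n d: starts with n

The grammar has direct left recursion on: E.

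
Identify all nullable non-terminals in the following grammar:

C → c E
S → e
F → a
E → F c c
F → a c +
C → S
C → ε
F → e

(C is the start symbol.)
ε-productions: C → ε
So C is immediately nullable.
No further non-terminal can be added: every production for the remaining non-terminals contains a terminal or a non-nullable non-terminal.
Nullable = { 'C' }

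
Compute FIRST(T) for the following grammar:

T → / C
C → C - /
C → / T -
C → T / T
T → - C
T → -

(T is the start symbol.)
{ '-', '/' }

To compute FIRST(T), examine every production with T on the left-hand side, reading each right-hand side left to right until a non-nullable symbol is reached.

From T → / C:
  - '/' is a terminal: add '/' and stop
From T → - C:
  - '-' is a terminal: add '-' and stop
From T → -:
  - '-' is a terminal: add '-' and stop

Collecting: FIRST(T) = { '-', '/' }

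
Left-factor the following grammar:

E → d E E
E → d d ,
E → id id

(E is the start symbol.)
E → d E'
E' → E E
E' → d ,
E → id id

Left-factoring transforms A → αβ₁ | αβ₂ into A → αA' and A' → β₁ | β₂
(α is the longest common prefix among the alternatives). Repeat until
no nonterminal has two alternatives with a common prefix.

Round 1: E has alternatives sharing prefix 'd'. Introduce E': E → d E'
  Add: E' → E E
  Add: E' → d ,

No remaining common prefixes — done.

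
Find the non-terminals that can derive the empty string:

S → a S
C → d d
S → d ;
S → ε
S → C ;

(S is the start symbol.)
A non-terminal is nullable if it can derive ε (the empty string): either it has an ε-production, or it has a production whose right-hand side consists entirely of nullable non-terminals.

ε-productions: S → ε
So S is immediately nullable.
No further non-terminal can be added: every production for the remaining non-terminals contains a terminal or a non-nullable non-terminal.
Nullable = { 'S' }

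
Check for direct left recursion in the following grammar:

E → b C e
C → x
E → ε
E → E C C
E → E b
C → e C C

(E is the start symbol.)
Direct left recursion occurs when N → N α for some non-terminal N (the right-hand side begins with the left-hand side itself).

E → b C e: starts with b
C → x: starts with x
E → ε: starts with ε
E → E C C: LEFT RECURSIVE (starts with E)
E → E b: LEFT RECURSIVE (starts with E)
C → e C C: starts with e

The grammar has direct left recursion on: E.

Answer: Yes, E is left-recursive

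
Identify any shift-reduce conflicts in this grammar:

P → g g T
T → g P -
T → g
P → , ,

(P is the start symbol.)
Yes — I6: [T → g .] vs [P → . , ,]

A shift-reduce conflict occurs when an LR(0) state has both:
  - a complete (reduce) item [A → α .] (dot at the end), and
  - a shift item [B → β . c γ] (dot before a terminal).

Augment with P' → P and build the canonical LR(0) collection (I0 = CLOSURE({[P' → . P]}), then GOTO on every symbol after a dot until no new states appear). It has 10 states:
  I0: { [P → . , ,], [P → . g g T], [P' → . P] }  — shift
  I1: { [P → , . ,] }  — shift
  I2: { [P' → P .] }  — accept
  I3: { [P → g . g T] }  — shift
  I4: { [P → g g . T], [T → . g P -], [T → . g] }  — shift
  I5: { [P → g g T .] }  — reduce
  I6: { [P → . , ,], [P → . g g T], [T → g . P -], [T → g .] }  — shift, reduce
  I7: { [T → g P . -] }  — shift
  I8: { [T → g P - .] }  — reduce
  I9: { [P → , , .] }  — reduce

I6 contains reduce item [T → g .] and shift items [P → . , ,], [P → . g g T] — shift-reduce conflict.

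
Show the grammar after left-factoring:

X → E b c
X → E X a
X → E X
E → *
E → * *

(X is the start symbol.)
Left-factoring transforms A → αβ₁ | αβ₂ into A → αA' and A' → β₁ | β₂
(α is the longest common prefix among the alternatives). Repeat until
no nonterminal has two alternatives with a common prefix.

Round 1: X has alternatives sharing prefix 'E'. Introduce X': X → E X'
  Add: X' → b c
  Add: X' → X a
  Add: X' → X

Round 2: X' has alternatives sharing prefix 'X'. Introduce X'': X' → X X''
  Add: X'' → a
  Add: X'' → ε

Round 3: E has alternatives sharing prefix '*'. Introduce E': E → * E'
  Add: E' → ε
  Add: E' → *

No remaining common prefixes — done.

Resulting grammar:
X → E X'
X' → b c
X' → X X''
X'' → a
X'' → ε
E → * E'
E' → ε
E' → *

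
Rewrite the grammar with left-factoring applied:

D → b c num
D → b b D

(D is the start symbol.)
Left-factoring transforms A → αβ₁ | αβ₂ into A → αA' and A' → β₁ | β₂
(α is the longest common prefix among the alternatives). Repeat until
no nonterminal has two alternatives with a common prefix.

Round 1: D has alternatives sharing prefix 'b'. Introduce D': D → b D'
  Add: D' → c num
  Add: D' → b D

No remaining common prefixes — done.

Resulting grammar:
D → b D'
D' → c num
D' → b D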